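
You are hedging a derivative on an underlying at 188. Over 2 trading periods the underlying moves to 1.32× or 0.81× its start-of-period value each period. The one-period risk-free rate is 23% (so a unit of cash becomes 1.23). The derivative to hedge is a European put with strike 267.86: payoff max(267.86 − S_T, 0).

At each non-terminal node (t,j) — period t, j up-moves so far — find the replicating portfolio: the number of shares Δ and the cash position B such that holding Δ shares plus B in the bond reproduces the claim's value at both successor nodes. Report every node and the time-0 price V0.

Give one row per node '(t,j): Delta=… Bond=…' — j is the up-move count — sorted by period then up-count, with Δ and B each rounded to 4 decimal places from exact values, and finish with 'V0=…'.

Since d<R<u, set p* = (R−d)/(u−d) = 0.8235; price each node as the discounted p*-expectation of its children.
Terminal payoffs: V(2,0)=144.5132, V(2,1)=66.8504, V(2,2)=0.0000
(1,0): S=152.2800. Δ = (V_up−V_dn)/(S_up−S_dn) = (66.8504−144.5132)/(201.0096−123.3468) = -1.0000. V = [p*·66.8504 + (1−p*)·144.5132]/1.23 = 65.4924. B = V − Δ·S = 217.7724.
(1,1): S=248.1600. Δ = (V_up−V_dn)/(S_up−S_dn) = (0.0000−66.8504)/(327.5712−201.0096) = -0.5282. V = [p*·0.0000 + (1−p*)·66.8504]/1.23 = 9.5912. B = V − Δ·S = 140.6704.
(0,0): S=188.0000. Δ = (V_up−V_dn)/(S_up−S_dn) = (9.5912−65.4924)/(248.1600−152.2800) = -0.5830. V = [p*·9.5912 + (1−p*)·65.4924]/1.23 = 15.8180. B = V − Δ·S = 125.4281.
Check: Δ(0,0)·S0 + B(0,0) = 15.8180 = V0.

(0,0): Delta=-0.5830 Bond=125.4281
(1,0): Delta=-1.0000 Bond=217.7724
(1,1): Delta=-0.5282 Bond=140.6704
V0=15.8180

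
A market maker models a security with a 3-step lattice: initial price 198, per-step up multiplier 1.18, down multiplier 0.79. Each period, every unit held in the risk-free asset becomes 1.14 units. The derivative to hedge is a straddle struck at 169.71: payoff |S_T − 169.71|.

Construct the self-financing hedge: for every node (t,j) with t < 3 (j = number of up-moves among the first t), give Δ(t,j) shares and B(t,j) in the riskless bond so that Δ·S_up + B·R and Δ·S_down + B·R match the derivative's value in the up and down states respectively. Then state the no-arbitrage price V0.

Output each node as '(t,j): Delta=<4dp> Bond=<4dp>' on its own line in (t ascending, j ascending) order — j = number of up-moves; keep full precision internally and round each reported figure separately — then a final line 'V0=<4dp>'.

Under the risk-neutral measure, an up-move has probability p* = (R−d)/(u−d) = 0.8974 and values discount at R = 1.14.
Payoff layer (t=3): V(3,0)=72.0883, V(3,1)=23.8953, V(3,2)=48.0892, V(3,3)=155.6103
(2,0): S=123.5718. Δ = (V_up−V_dn)/(S_up−S_dn) = (23.8953−72.0883)/(145.8147−97.6217) = -1.0000. V = [p*·23.8953 + (1−p*)·72.0883]/1.14 = 25.2966. B = V − Δ·S = 148.8684.
(2,1): S=184.5756. Δ = (V_up−V_dn)/(S_up−S_dn) = (48.0892−23.8953)/(217.7992−145.8147) = 0.3361. V = [p*·48.0892 + (1−p*)·23.8953]/1.14 = 40.0068. B = V − Δ·S = -22.0289.
(2,2): S=275.6952. Δ = (V_up−V_dn)/(S_up−S_dn) = (155.6103−48.0892)/(325.3203−217.7992) = 1.0000. V = [p*·155.6103 + (1−p*)·48.0892]/1.14 = 126.8268. B = V − Δ·S = -148.8684.
(1,0): S=156.4200. Δ = (V_up−V_dn)/(S_up−S_dn) = (40.0068−25.2966)/(184.5756−123.5718) = 0.2411. V = [p*·40.0068 + (1−p*)·25.2966]/1.14 = 33.7703. B = V − Δ·S = -3.9482.
(1,1): S=233.6400. Δ = (V_up−V_dn)/(S_up−S_dn) = (126.8268−40.0068)/(275.6952−184.5756) = 0.9528. V = [p*·126.8268 + (1−p*)·40.0068]/1.14 = 103.4405. B = V − Δ·S = -119.1748.
(0,0): S=198.0000. Δ = (V_up−V_dn)/(S_up−S_dn) = (103.4405−33.7703)/(233.6400−156.4200) = 0.9022. V = [p*·103.4405 + (1−p*)·33.7703]/1.14 = 84.4692. B = V − Δ·S = -94.1725.
Each (Δ,B) replicates both successor values, so the strategy is self-financing and V0 is arbitrage-free.

(0,0): Delta=0.9022 Bond=-94.1725
(1,0): Delta=0.2411 Bond=-3.9482
(1,1): Delta=0.9528 Bond=-119.1748
(2,0): Delta=-1.0000 Bond=148.8684
(2,1): Delta=0.3361 Bond=-22.0289
(2,2): Delta=1.0000 Bond=-148.8684
V0=84.4692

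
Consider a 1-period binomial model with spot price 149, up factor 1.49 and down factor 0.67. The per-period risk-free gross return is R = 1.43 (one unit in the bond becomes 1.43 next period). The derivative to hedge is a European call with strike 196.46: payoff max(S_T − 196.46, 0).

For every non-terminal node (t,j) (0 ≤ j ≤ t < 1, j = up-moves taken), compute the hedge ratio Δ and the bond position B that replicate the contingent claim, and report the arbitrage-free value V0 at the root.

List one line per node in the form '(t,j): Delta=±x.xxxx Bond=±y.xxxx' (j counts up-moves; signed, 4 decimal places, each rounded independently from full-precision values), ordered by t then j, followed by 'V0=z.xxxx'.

Under the risk-neutral measure, an up-move has probability p* = (R−d)/(u−d) = 0.9268 and values discount at R = 1.43.
Payoff layer (t=1): V(1,0)=0.0000, V(1,1)=25.5500
Node (0,0) S=149.0000: V=(p*·25.5500+(1−p*)·0.0000)/1.43=16.5598; Δ=(25.5500−0.0000)/(222.0100−99.8300)=0.2091; B=V−Δ·S=-14.5988
Root portfolio cost Δ·149+B reproduces V0=16.5598.

(0,0): Delta=0.2091 Bond=-14.5988
V0=16.5598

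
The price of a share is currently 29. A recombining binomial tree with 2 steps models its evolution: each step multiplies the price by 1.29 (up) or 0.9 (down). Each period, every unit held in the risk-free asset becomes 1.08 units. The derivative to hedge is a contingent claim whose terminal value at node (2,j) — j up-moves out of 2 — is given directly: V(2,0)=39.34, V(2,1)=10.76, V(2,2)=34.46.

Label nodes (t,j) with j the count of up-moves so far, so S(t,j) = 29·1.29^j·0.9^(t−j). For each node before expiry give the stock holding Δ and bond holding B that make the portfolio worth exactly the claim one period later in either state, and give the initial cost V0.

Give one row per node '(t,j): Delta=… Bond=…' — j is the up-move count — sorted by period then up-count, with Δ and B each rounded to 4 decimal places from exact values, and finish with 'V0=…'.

Since d<R<u, set p* = (R−d)/(u−d) = 0.4615; price each node as the discounted p*-expectation of its children.
At expiry t=2: V(2,0)=39.3400, V(2,1)=10.7600, V(2,2)=34.4600
  t=1,j=0: stock 26.1000 → up 33.6690 (V=10.7600), down 23.4900 (V=39.3400). Price 24.2123; hedge Δ=-2.8077, bond B=97.4943.
  t=1,j=1: stock 37.4100 → up 48.2589 (V=34.4600), down 33.6690 (V=10.7600). Price 20.0912; hedge Δ=1.6244, bond B=-40.6781.
  t=0,j=0: stock 29.0000 → up 37.4100 (V=20.0912), down 26.1000 (V=24.2123). Price 20.6576; hedge Δ=-0.3644, bond B=31.2245.
Self-financing check: at every node Δ·S+B equals the discounted successor values.

(0,0): Delta=-0.3644 Bond=31.2245
(1,0): Delta=-2.8077 Bond=97.4943
(1,1): Delta=1.6244 Bond=-40.6781
V0=20.6576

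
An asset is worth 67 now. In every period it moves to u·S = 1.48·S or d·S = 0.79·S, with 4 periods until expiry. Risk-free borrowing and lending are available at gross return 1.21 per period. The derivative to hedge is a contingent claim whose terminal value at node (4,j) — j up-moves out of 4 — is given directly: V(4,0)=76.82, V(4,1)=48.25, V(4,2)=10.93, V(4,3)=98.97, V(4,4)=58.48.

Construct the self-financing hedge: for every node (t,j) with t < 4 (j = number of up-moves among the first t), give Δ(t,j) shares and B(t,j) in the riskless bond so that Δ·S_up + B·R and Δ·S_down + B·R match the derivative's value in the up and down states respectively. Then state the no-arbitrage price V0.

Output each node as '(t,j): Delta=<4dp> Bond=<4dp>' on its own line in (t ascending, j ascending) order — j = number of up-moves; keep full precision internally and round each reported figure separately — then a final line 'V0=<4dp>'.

(0,0): Delta=0.2077 Bond=11.9837
(1,0): Delta=0.1957 Bond=15.1354
(1,1): Delta=0.2119 Bond=14.0921
(2,0): Delta=-0.9709 Bond=67.0980
(2,1): Delta=0.5961 Bond=-13.0474
(2,2): Delta=0.0800 Bond=36.4007
(3,0): Delta=-1.2534 Bond=90.5211
(3,1): Delta=-0.8740 Bond=75.1890
(3,2): Delta=1.1005 Bond=-74.2722
(3,3): Delta=-0.2702 Bond=120.1059
V0=25.9028

Since d<R<u, set p* = (R−d)/(u−d) = 0.6087; price each node as the discounted p*-expectation of its children.
At expiry t=4: V(4,0)=76.8200, V(4,1)=48.2500, V(4,2)=10.9300, V(4,3)=98.9700, V(4,4)=58.4800
  t=3,j=0: stock 33.0336 → up 48.8897 (V=48.2500), down 26.0966 (V=76.8200). Price 49.1153; hedge Δ=-1.2534, bond B=90.5211.
  t=3,j=1: stock 61.8858 → up 91.5909 (V=10.9300), down 48.8897 (V=48.2500). Price 21.1020; hedge Δ=-0.8740, bond B=75.1890.
  t=3,j=2: stock 115.9379 → up 171.5881 (V=98.9700), down 91.5909 (V=10.9300). Price 53.3220; hedge Δ=1.1005, bond B=-74.2722.
  t=3,j=3: stock 217.2001 → up 321.4561 (V=58.4800), down 171.5881 (V=98.9700). Price 61.4247; hedge Δ=-0.2702, bond B=120.1059.
  t=2,j=0: stock 41.8147 → up 61.8858 (V=21.1020), down 33.0336 (V=49.1153). Price 26.4990; hedge Δ=-0.9709, bond B=67.0980.
  t=2,j=1: stock 78.3364 → up 115.9379 (V=53.3220), down 61.8858 (V=21.1020). Price 33.6481; hedge Δ=0.5961, bond B=-13.0474.
  t=2,j=2: stock 146.7568 → up 217.2001 (V=61.4247), down 115.9379 (V=53.3220). Price 48.1439; hedge Δ=0.0800, bond B=36.4007.
  t=1,j=0: stock 52.9300 → up 78.3364 (V=33.6481), down 41.8147 (V=26.4990). Price 25.4964; hedge Δ=0.1957, bond B=15.1354.
  t=1,j=1: stock 99.1600 → up 146.7568 (V=48.1439), down 78.3364 (V=33.6481). Price 35.1005; hedge Δ=0.2119, bond B=14.0921.
  t=0,j=0: stock 67.0000 → up 99.1600 (V=35.1005), down 52.9300 (V=25.4964). Price 25.9028; hedge Δ=0.2077, bond B=11.9837.
Root portfolio cost Δ·67+B reproduces V0=25.9028.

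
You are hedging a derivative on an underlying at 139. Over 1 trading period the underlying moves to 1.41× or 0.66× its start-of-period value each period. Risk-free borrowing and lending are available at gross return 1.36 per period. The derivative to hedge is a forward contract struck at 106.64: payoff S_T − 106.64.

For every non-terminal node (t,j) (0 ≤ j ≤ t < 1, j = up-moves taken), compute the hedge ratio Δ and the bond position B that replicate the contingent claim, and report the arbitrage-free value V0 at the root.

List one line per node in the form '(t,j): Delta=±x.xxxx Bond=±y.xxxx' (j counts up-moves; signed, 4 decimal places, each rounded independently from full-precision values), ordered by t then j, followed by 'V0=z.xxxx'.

(0,0): Delta=1.0000 Bond=-78.4118
V0=60.5882

Risk-neutral probability p* = (R−d)/(u−d) = (1.36−0.66)/(1.41−0.66) = 0.9333.
Terminal payoffs: V(1,0)=-14.9000, V(1,1)=89.3500
  t=0,j=0: stock 139.0000 → up 195.9900 (V=89.3500), down 91.7400 (V=-14.9000). Price 60.5882; hedge Δ=1.0000, bond B=-78.4118.
Check: Δ(0,0)·S0 + B(0,0) = 60.5882 = V0.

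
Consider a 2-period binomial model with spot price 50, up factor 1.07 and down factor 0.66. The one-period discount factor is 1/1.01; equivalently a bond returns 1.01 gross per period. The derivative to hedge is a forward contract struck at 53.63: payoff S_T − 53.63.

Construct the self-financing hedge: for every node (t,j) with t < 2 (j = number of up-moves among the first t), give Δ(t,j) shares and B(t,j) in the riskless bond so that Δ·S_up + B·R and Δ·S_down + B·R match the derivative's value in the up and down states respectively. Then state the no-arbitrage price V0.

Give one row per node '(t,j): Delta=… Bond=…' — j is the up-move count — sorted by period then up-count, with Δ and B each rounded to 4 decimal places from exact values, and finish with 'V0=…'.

(0,0): Delta=1.0000 Bond=-52.5733
(1,0): Delta=1.0000 Bond=-53.0990
(1,1): Delta=1.0000 Bond=-53.0990
V0=-2.5733

No-arbitrage ⇒ martingale measure with p* = (R−d)/(u−d) = 0.8537.
Payoff layer (t=2): V(2,0)=-31.8500, V(2,1)=-18.3200, V(2,2)=3.6150
Node (1,0) S=33.0000: V=(p*·-18.3200+(1−p*)·-31.8500)/1.01=-20.0990; Δ=(-18.3200−-31.8500)/(35.3100−21.7800)=1.0000; B=V−Δ·S=-53.0990
Node (1,1) S=53.5000: V=(p*·3.6150+(1−p*)·-18.3200)/1.01=0.4010; Δ=(3.6150−-18.3200)/(57.2450−35.3100)=1.0000; B=V−Δ·S=-53.0990
Node (0,0) S=50.0000: V=(p*·0.4010+(1−p*)·-20.0990)/1.01=-2.5733; Δ=(0.4010−-20.0990)/(53.5000−33.0000)=1.0000; B=V−Δ·S=-52.5733
Self-financing check: at every node Δ·S+B equals the discounted successor values.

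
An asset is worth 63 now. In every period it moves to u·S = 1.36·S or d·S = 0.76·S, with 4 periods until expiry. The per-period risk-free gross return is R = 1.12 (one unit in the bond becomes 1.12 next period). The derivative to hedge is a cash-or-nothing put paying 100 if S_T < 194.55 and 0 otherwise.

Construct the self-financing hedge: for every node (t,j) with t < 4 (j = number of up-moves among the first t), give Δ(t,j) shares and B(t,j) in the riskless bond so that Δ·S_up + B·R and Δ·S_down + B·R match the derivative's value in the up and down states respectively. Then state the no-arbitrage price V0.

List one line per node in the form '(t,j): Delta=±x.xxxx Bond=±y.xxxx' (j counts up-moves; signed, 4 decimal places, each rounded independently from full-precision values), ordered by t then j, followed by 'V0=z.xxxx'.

Under the risk-neutral measure, an up-move has probability p* = (R−d)/(u−d) = 0.6000 and values discount at R = 1.12.
Terminal values V(4,·): V(4,0)=100.0000, V(4,1)=100.0000, V(4,2)=100.0000, V(4,3)=100.0000, V(4,4)=0.0000
  t=3,j=0: stock 27.6555 → up 37.6115 (V=100.0000), down 21.0182 (V=100.0000). Price 89.2857; hedge Δ=0.0000, bond B=89.2857.
  t=3,j=1: stock 49.4888 → up 67.3047 (V=100.0000), down 37.6115 (V=100.0000). Price 89.2857; hedge Δ=0.0000, bond B=89.2857.
  t=3,j=2: stock 88.5588 → up 120.4400 (V=100.0000), down 67.3047 (V=100.0000). Price 89.2857; hedge Δ=0.0000, bond B=89.2857.
  t=3,j=3: stock 158.4737 → up 215.5243 (V=0.0000), down 120.4400 (V=100.0000). Price 35.7143; hedge Δ=-1.0517, bond B=202.3810.
  t=2,j=0: stock 36.3888 → up 49.4888 (V=89.2857), down 27.6555 (V=89.2857). Price 79.7194; hedge Δ=0.0000, bond B=79.7194.
  t=2,j=1: stock 65.1168 → up 88.5588 (V=89.2857), down 49.4888 (V=89.2857). Price 79.7194; hedge Δ=0.0000, bond B=79.7194.
  t=2,j=2: stock 116.5248 → up 158.4737 (V=35.7143), down 88.5588 (V=89.2857). Price 51.0204; hedge Δ=-0.7662, bond B=140.3061.
  t=1,j=0: stock 47.8800 → up 65.1168 (V=79.7194), down 36.3888 (V=79.7194). Price 71.1780; hedge Δ=0.0000, bond B=71.1780.
  t=1,j=1: stock 85.6800 → up 116.5248 (V=51.0204), down 65.1168 (V=79.7194). Price 55.8036; hedge Δ=-0.5583, bond B=103.6352.
  t=0,j=0: stock 63.0000 → up 85.6800 (V=55.8036), down 47.8800 (V=71.1780). Price 55.3155; hedge Δ=-0.4067, bond B=80.9396.
Self-financing check: at every node Δ·S+B equals the discounted successor values.

(0,0): Delta=-0.4067 Bond=80.9396
(1,0): Delta=0.0000 Bond=71.1780
(1,1): Delta=-0.5583 Bond=103.6352
(2,0): Delta=0.0000 Bond=79.7194
(2,1): Delta=0.0000 Bond=79.7194
(2,2): Delta=-0.7662 Bond=140.3061
(3,0): Delta=0.0000 Bond=89.2857
(3,1): Delta=0.0000 Bond=89.2857
(3,2): Delta=0.0000 Bond=89.2857
(3,3): Delta=-1.0517 Bond=202.3810
V0=55.3155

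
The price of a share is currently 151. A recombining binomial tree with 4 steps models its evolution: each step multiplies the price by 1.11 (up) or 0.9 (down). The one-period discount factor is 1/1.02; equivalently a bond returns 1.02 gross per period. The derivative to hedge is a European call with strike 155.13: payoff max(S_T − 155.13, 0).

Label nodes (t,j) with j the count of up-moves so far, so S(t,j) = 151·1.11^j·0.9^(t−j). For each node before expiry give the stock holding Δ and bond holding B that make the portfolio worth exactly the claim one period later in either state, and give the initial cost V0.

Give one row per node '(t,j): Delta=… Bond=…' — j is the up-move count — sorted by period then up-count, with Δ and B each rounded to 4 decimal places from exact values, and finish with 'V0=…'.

(0,0): Delta=0.6239 Bond=-77.8233
(1,0): Delta=0.3380 Bond=-40.5251
(1,1): Delta=0.7977 Bond=-108.5207
(2,0): Delta=0.0000 Bond=0.0000
(2,1): Delta=0.5435 Bond=-72.3373
(2,2): Delta=0.9523 Bond=-139.4565
(3,0): Delta=0.0000 Bond=0.0000
(3,1): Delta=0.0000 Bond=0.0000
(3,2): Delta=0.8740 Bond=-129.1221
(3,3): Delta=1.0000 Bond=-152.0882
V0=16.3802

Under the risk-neutral measure, an up-move has probability p* = (R−d)/(u−d) = 0.5714 and values discount at R = 1.02.
At expiry t=4: V(4,0)=0.0000, V(4,1)=0.0000, V(4,2)=0.0000, V(4,3)=30.7311, V(4,4)=74.0986
Node (3,0) S=110.0790: V=(p*·0.0000+(1−p*)·0.0000)/1.02=0.0000; Δ=(0.0000−0.0000)/(122.1877−99.0711)=0.0000; B=V−Δ·S=0.0000
Node (3,1) S=135.7641: V=(p*·0.0000+(1−p*)·0.0000)/1.02=0.0000; Δ=(0.0000−0.0000)/(150.6982−122.1877)=0.0000; B=V−Δ·S=0.0000
Node (3,2) S=167.4424: V=(p*·30.7311+(1−p*)·0.0000)/1.02=17.2163; Δ=(30.7311−0.0000)/(185.8611−150.6982)=0.8740; B=V−Δ·S=-129.1221
Node (3,3) S=206.5123: V=(p*·74.0986+(1−p*)·30.7311)/1.02=54.4240; Δ=(74.0986−30.7311)/(229.2286−185.8611)=1.0000; B=V−Δ·S=-152.0882
Node (2,0) S=122.3100: V=(p*·0.0000+(1−p*)·0.0000)/1.02=0.0000; Δ=(0.0000−0.0000)/(135.7641−110.0790)=0.0000; B=V−Δ·S=0.0000
Node (2,1) S=150.8490: V=(p*·17.2163+(1−p*)·0.0000)/1.02=9.6450; Δ=(17.2163−0.0000)/(167.4424−135.7641)=0.5435; B=V−Δ·S=-72.3373
Node (2,2) S=186.0471: V=(p*·54.4240+(1−p*)·17.2163)/1.02=37.7234; Δ=(54.4240−17.2163)/(206.5123−167.4424)=0.9523; B=V−Δ·S=-139.4565
Node (1,0) S=135.9000: V=(p*·9.6450+(1−p*)·0.0000)/1.02=5.4033; Δ=(9.6450−0.0000)/(150.8490−122.3100)=0.3380; B=V−Δ·S=-40.5251
Node (1,1) S=167.6100: V=(p*·37.7234+(1−p*)·9.6450)/1.02=25.1861; Δ=(37.7234−9.6450)/(186.0471−150.8490)=0.7977; B=V−Δ·S=-108.5207
Node (0,0) S=151.0000: V=(p*·25.1861+(1−p*)·5.4033)/1.02=16.3802; Δ=(25.1861−5.4033)/(167.6100−135.9000)=0.6239; B=V−Δ·S=-77.8233
Self-financing check: at every node Δ·S+B equals the discounted successor values.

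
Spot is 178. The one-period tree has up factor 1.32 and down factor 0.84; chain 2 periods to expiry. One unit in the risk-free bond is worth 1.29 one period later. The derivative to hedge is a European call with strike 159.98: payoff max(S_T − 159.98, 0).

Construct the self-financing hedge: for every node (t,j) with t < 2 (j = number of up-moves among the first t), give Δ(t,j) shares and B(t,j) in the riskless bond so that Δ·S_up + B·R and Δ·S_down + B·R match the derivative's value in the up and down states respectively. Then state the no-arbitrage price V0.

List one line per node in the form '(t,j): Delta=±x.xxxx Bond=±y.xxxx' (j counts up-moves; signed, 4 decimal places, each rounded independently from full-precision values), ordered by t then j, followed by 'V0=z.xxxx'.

(0,0): Delta=0.9805 Bond=-92.5848
(1,0): Delta=0.5209 Bond=-50.7180
(1,1): Delta=1.0000 Bond=-124.0155
V0=81.9447

No-arbitrage ⇒ martingale measure with p* = (R−d)/(u−d) = 0.9375.
Terminal values V(2,·): V(2,0)=0.0000, V(2,1)=37.3864, V(2,2)=150.1672
  t=1,j=0: stock 149.5200 → up 197.3664 (V=37.3864), down 125.5968 (V=0.0000). Price 27.1703; hedge Δ=0.5209, bond B=-50.7180.
  t=1,j=1: stock 234.9600 → up 310.1472 (V=150.1672), down 197.3664 (V=37.3864). Price 110.9445; hedge Δ=1.0000, bond B=-124.0155.
  t=0,j=0: stock 178.0000 → up 234.9600 (V=110.9445), down 149.5200 (V=27.1703). Price 81.9447; hedge Δ=0.9805, bond B=-92.5848.
The time-0 hedge costs 81.9447, which is the no-arbitrage price.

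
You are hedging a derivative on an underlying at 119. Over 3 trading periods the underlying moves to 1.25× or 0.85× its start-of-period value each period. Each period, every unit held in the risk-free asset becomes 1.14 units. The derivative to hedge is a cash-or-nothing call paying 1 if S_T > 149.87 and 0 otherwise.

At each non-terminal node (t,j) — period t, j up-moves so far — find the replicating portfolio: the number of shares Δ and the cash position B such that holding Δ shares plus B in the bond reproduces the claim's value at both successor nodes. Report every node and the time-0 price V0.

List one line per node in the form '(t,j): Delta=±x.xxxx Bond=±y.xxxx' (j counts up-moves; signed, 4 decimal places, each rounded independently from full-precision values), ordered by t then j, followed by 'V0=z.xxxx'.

(0,0): Delta=0.0064 Bond=-0.2172
(1,0): Delta=0.0157 Bond=-1.1855
(1,1): Delta=0.0041 Bond=0.1082
(2,0): Delta=0.0000 Bond=0.0000
(2,1): Delta=0.0198 Bond=-1.8640
(2,2): Delta=0.0000 Bond=0.8772
V0=0.5499

Under the risk-neutral measure, an up-move has probability p* = (R−d)/(u−d) = 0.7250 and values discount at R = 1.14.
Terminal values V(3,·): V(3,0)=0.0000, V(3,1)=0.0000, V(3,2)=1.0000, V(3,3)=1.0000
Node (2,0) S=85.9775: V=(p*·0.0000+(1−p*)·0.0000)/1.14=0.0000; Δ=(0.0000−0.0000)/(107.4719−73.0809)=0.0000; B=V−Δ·S=0.0000
Node (2,1) S=126.4375: V=(p*·1.0000+(1−p*)·0.0000)/1.14=0.6360; Δ=(1.0000−0.0000)/(158.0469−107.4719)=0.0198; B=V−Δ·S=-1.8640
Node (2,2) S=185.9375: V=(p*·1.0000+(1−p*)·1.0000)/1.14=0.8772; Δ=(1.0000−1.0000)/(232.4219−158.0469)=0.0000; B=V−Δ·S=0.8772
Node (1,0) S=101.1500: V=(p*·0.6360+(1−p*)·0.0000)/1.14=0.4045; Δ=(0.6360−0.0000)/(126.4375−85.9775)=0.0157; B=V−Δ·S=-1.1855
Node (1,1) S=148.7500: V=(p*·0.8772+(1−p*)·0.6360)/1.14=0.7113; Δ=(0.8772−0.6360)/(185.9375−126.4375)=0.0041; B=V−Δ·S=0.1082
Node (0,0) S=119.0000: V=(p*·0.7113+(1−p*)·0.4045)/1.14=0.5499; Δ=(0.7113−0.4045)/(148.7500−101.1500)=0.0064; B=V−Δ·S=-0.2172
The time-0 hedge costs 0.5499, which is the no-arbitrage price.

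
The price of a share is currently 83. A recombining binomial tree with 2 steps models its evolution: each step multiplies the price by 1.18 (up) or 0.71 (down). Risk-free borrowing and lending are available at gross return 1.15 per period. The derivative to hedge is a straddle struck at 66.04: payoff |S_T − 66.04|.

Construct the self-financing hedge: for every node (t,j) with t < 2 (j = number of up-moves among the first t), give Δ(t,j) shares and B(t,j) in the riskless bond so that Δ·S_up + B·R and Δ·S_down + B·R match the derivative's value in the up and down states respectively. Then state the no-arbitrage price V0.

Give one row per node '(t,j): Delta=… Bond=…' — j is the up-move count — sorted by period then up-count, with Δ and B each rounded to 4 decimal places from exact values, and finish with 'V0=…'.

(0,0): Delta=0.9311 Bond=-44.0709
(1,0): Delta=-0.7475 Bond=48.2377
(1,1): Delta=1.0000 Bond=-57.4261
V0=33.2134

Since d<R<u, set p* = (R−d)/(u−d) = 0.9362; price each node as the discounted p*-expectation of its children.
Terminal payoffs: V(2,0)=24.1997, V(2,1)=3.4974, V(2,2)=49.5292
  t=1,j=0: stock 58.9300 → up 69.5374 (V=3.4974), down 41.8403 (V=24.1997). Price 4.1903; hedge Δ=-0.7475, bond B=48.2377.
  t=1,j=1: stock 97.9400 → up 115.5692 (V=49.5292), down 69.5374 (V=3.4974). Price 40.5139; hedge Δ=1.0000, bond B=-57.4261.
  t=0,j=0: stock 83.0000 → up 97.9400 (V=40.5139), down 58.9300 (V=4.1903). Price 33.2134; hedge Δ=0.9311, bond B=-44.0709.
The time-0 hedge costs 33.2134, which is the no-arbitrage price.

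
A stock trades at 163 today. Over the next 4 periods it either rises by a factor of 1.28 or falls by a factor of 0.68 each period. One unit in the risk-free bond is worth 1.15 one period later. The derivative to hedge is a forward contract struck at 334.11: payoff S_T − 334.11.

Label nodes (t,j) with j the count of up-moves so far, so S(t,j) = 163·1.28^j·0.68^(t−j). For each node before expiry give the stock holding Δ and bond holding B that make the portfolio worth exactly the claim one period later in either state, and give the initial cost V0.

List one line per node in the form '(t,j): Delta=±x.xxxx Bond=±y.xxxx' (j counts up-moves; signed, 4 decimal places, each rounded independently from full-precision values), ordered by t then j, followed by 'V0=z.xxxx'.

(0,0): Delta=1.0000 Bond=-191.0285
(1,0): Delta=1.0000 Bond=-219.6827
(1,1): Delta=1.0000 Bond=-219.6827
(2,0): Delta=1.0000 Bond=-252.6352
(2,1): Delta=1.0000 Bond=-252.6352
(2,2): Delta=1.0000 Bond=-252.6352
(3,0): Delta=1.0000 Bond=-290.5304
(3,1): Delta=1.0000 Bond=-290.5304
(3,2): Delta=1.0000 Bond=-290.5304
(3,3): Delta=1.0000 Bond=-290.5304
V0=-28.0285

The replicating-portfolio and risk-neutral prices coincide; use p* = (1.15−0.68)/(1.28−0.68) = 0.7833 for the latter.
Terminal values V(4,·): V(4,0)=-299.2584, V(4,1)=-268.5069, V(4,2)=-210.6218, V(4,3)=-101.6617, V(4,4)=103.4398
  t=3,j=0: stock 51.2524 → up 65.6031 (V=-268.5069), down 34.8516 (V=-299.2584). Price -239.2780; hedge Δ=1.0000, bond B=-290.5304.
  t=3,j=1: stock 96.4751 → up 123.4882 (V=-210.6218), down 65.6031 (V=-268.5069). Price -194.0553; hedge Δ=1.0000, bond B=-290.5304.
  t=3,j=2: stock 181.6003 → up 232.4483 (V=-101.6617), down 123.4882 (V=-210.6218). Price -108.9302; hedge Δ=1.0000, bond B=-290.5304.
  t=3,j=3: stock 341.8358 → up 437.5498 (V=103.4398), down 232.4483 (V=-101.6617). Price 51.3053; hedge Δ=1.0000, bond B=-290.5304.
  t=2,j=0: stock 75.3712 → up 96.4751 (V=-194.0553), down 51.2524 (V=-239.2780). Price -177.2640; hedge Δ=1.0000, bond B=-252.6352.
  t=2,j=1: stock 141.8752 → up 181.6003 (V=-108.9302), down 96.4751 (V=-194.0553). Price -110.7600; hedge Δ=1.0000, bond B=-252.6352.
  t=2,j=2: stock 267.0592 → up 341.8358 (V=51.3053), down 181.6003 (V=-108.9302). Price 14.4240; hedge Δ=1.0000, bond B=-252.6352.
  t=1,j=0: stock 110.8400 → up 141.8752 (V=-110.7600), down 75.3712 (V=-177.2640). Price -108.8427; hedge Δ=1.0000, bond B=-219.6827.
  t=1,j=1: stock 208.6400 → up 267.0592 (V=14.4240), down 141.8752 (V=-110.7600). Price -11.0427; hedge Δ=1.0000, bond B=-219.6827.
  t=0,j=0: stock 163.0000 → up 208.6400 (V=-11.0427), down 110.8400 (V=-108.8427). Price -28.0285; hedge Δ=1.0000, bond B=-191.0285.
Check: Δ(0,0)·S0 + B(0,0) = -28.0285 = V0.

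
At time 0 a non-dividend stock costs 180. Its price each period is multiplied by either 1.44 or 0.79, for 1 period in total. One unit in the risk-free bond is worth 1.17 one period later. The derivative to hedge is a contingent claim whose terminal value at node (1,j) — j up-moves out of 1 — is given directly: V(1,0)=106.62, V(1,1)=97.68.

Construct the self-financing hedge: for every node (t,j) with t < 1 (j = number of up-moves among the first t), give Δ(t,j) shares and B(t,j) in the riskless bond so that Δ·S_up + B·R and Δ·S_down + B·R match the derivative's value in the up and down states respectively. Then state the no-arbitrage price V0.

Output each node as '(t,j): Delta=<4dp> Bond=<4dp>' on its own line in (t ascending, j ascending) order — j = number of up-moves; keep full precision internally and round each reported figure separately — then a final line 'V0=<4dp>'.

(0,0): Delta=-0.0764 Bond=100.4150
V0=86.6611

Since d<R<u, set p* = (R−d)/(u−d) = 0.5846; price each node as the discounted p*-expectation of its children.
Payoff layer (t=1): V(1,0)=106.6200, V(1,1)=97.6800
  t=0,j=0: stock 180.0000 → up 259.2000 (V=97.6800), down 142.2000 (V=106.6200). Price 86.6611; hedge Δ=-0.0764, bond B=100.4150.
Self-financing check: at every node Δ·S+B equals the discounted successor values.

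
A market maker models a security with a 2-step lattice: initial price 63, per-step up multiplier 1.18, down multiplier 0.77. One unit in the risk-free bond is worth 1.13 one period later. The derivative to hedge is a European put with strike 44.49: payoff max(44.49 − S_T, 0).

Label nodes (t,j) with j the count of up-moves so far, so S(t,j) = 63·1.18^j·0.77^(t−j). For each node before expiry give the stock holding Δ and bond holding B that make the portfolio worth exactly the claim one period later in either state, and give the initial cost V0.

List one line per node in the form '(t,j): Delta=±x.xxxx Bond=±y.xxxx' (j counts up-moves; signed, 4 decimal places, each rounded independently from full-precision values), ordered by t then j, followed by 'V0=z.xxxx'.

Under the risk-neutral measure, an up-move has probability p* = (R−d)/(u−d) = 0.8780 and values discount at R = 1.13.
At expiry t=2: V(2,0)=7.1373, V(2,1)=0.0000, V(2,2)=0.0000
(1,0): S=48.5100. Δ = (V_up−V_dn)/(S_up−S_dn) = (0.0000−7.1373)/(57.2418−37.3527) = -0.3589. V = [p*·0.0000 + (1−p*)·7.1373]/1.13 = 0.7703. B = V − Δ·S = 18.1783.
(1,1): S=74.3400. Δ = (V_up−V_dn)/(S_up−S_dn) = (0.0000−0.0000)/(87.7212−57.2418) = 0.0000. V = [p*·0.0000 + (1−p*)·0.0000]/1.13 = 0.0000. B = V − Δ·S = 0.0000.
(0,0): S=63.0000. Δ = (V_up−V_dn)/(S_up−S_dn) = (0.0000−0.7703)/(74.3400−48.5100) = -0.0298. V = [p*·0.0000 + (1−p*)·0.7703]/1.13 = 0.0831. B = V − Δ·S = 1.9618.
Check: Δ(0,0)·S0 + B(0,0) = 0.0831 = V0.

(0,0): Delta=-0.0298 Bond=1.9618
(1,0): Delta=-0.3589 Bond=18.1783
(1,1): Delta=0.0000 Bond=0.0000
V0=0.0831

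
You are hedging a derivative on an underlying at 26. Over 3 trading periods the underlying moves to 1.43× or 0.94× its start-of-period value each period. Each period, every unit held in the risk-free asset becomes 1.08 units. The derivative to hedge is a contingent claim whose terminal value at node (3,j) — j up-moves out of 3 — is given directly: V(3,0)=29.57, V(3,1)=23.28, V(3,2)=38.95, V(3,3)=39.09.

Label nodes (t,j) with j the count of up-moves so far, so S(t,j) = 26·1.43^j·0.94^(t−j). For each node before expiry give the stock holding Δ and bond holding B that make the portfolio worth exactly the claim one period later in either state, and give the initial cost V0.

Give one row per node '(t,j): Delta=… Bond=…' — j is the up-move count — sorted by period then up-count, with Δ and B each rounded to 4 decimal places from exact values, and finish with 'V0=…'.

Risk-neutral probability p* = (R−d)/(u−d) = (1.08−0.94)/(1.43−0.94) = 0.2857.
Terminal payoffs: V(3,0)=29.5700, V(3,1)=23.2800, V(3,2)=38.9500, V(3,3)=39.0900
Node (2,0) S=22.9736: V=(p*·23.2800+(1−p*)·29.5700)/1.08=25.7156; Δ=(23.2800−29.5700)/(32.8522−21.5952)=-0.5588; B=V−Δ·S=38.5523
Node (2,1) S=34.9492: V=(p*·38.9500+(1−p*)·23.2800)/1.08=25.7011; Δ=(38.9500−23.2800)/(49.9774−32.8522)=0.9150; B=V−Δ·S=-6.2785
Node (2,2) S=53.1674: V=(p*·39.0900+(1−p*)·38.9500)/1.08=36.1019; Δ=(39.0900−38.9500)/(76.0294−49.9774)=0.0054; B=V−Δ·S=35.8161
Node (1,0) S=24.4400: V=(p*·25.7011+(1−p*)·25.7156)/1.08=23.8069; Δ=(25.7011−25.7156)/(34.9492−22.9736)=-0.0012; B=V−Δ·S=23.8366
Node (1,1) S=37.1800: V=(p*·36.1019+(1−p*)·25.7011)/1.08=26.5488; Δ=(36.1019−25.7011)/(53.1674−34.9492)=0.5709; B=V−Δ·S=5.3227
Node (0,0) S=26.0000: V=(p*·26.5488+(1−p*)·23.8069)/1.08=22.7688; Δ=(26.5488−23.8069)/(37.1800−24.4400)=0.2152; B=V−Δ·S=17.1731
The time-0 hedge costs 22.7688, which is the no-arbitrage price.

(0,0): Delta=0.2152 Bond=17.1731
(1,0): Delta=-0.0012 Bond=23.8366
(1,1): Delta=0.5709 Bond=5.3227
(2,0): Delta=-0.5588 Bond=38.5523
(2,1): Delta=0.9150 Bond=-6.2785
(2,2): Delta=0.0054 Bond=35.8161
V0=22.7688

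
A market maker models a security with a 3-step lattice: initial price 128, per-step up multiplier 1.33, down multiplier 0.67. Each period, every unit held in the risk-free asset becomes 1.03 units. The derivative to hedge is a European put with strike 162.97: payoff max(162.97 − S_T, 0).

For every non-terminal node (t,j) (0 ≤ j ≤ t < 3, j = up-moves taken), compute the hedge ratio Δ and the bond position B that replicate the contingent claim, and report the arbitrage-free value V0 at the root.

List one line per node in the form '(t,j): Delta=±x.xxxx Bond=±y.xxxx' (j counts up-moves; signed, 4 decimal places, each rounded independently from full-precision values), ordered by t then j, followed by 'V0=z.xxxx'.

The replicating-portfolio and risk-neutral prices coincide; use p* = (1.03−0.67)/(1.33−0.67) = 0.5455 for the latter.
Payoff layer (t=3): V(3,0)=124.4723, V(3,1)=86.5493, V(3,2)=11.2691, V(3,3)=0.0000
Node (2,0) S=57.4592: V=(p*·86.5493+(1−p*)·124.4723)/1.03=100.7641; Δ=(86.5493−124.4723)/(76.4207−38.4977)=-1.0000; B=V−Δ·S=158.2233
Node (2,1) S=114.0608: V=(p*·11.2691+(1−p*)·86.5493)/1.03=44.1625; Δ=(11.2691−86.5493)/(151.7009−76.4207)=-1.0000; B=V−Δ·S=158.2233
Node (2,2) S=226.4192: V=(p*·0.0000+(1−p*)·11.2691)/1.03=4.9731; Δ=(0.0000−11.2691)/(301.1375−151.7009)=-0.0754; B=V−Δ·S=22.0476
Node (1,0) S=85.7600: V=(p*·44.1625+(1−p*)·100.7641)/1.03=67.8549; Δ=(44.1625−100.7641)/(114.0608−57.4592)=-1.0000; B=V−Δ·S=153.6149
Node (1,1) S=170.2400: V=(p*·4.9731+(1−p*)·44.1625)/1.03=22.1228; Δ=(4.9731−44.1625)/(226.4192−114.0608)=-0.3488; B=V−Δ·S=81.5006
Node (0,0) S=128.0000: V=(p*·22.1228+(1−p*)·67.8549)/1.03=41.6603; Δ=(22.1228−67.8549)/(170.2400−85.7600)=-0.5413; B=V−Δ·S=110.9513
Check: Δ(0,0)·S0 + B(0,0) = 41.6603 = V0.

(0,0): Delta=-0.5413 Bond=110.9513
(1,0): Delta=-1.0000 Bond=153.6149
(1,1): Delta=-0.3488 Bond=81.5006
(2,0): Delta=-1.0000 Bond=158.2233
(2,1): Delta=-1.0000 Bond=158.2233
(2,2): Delta=-0.0754 Bond=22.0476
V0=41.6603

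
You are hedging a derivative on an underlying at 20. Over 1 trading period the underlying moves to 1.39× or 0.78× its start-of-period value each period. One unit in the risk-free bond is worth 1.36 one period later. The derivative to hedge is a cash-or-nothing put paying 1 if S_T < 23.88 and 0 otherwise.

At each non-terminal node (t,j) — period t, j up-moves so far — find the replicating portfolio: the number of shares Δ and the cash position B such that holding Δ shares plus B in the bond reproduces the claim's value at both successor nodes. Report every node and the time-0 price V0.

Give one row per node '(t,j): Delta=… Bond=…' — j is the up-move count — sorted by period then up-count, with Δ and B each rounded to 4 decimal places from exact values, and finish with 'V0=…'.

Under the risk-neutral measure, an up-move has probability p* = (R−d)/(u−d) = 0.9508 and values discount at R = 1.36.
Payoff layer (t=1): V(1,0)=1.0000, V(1,1)=0.0000
Node (0,0) S=20.0000: V=(p*·0.0000+(1−p*)·1.0000)/1.36=0.0362; Δ=(0.0000−1.0000)/(27.8000−15.6000)=-0.0820; B=V−Δ·S=1.6755
The time-0 hedge costs 0.0362, which is the no-arbitrage price.

(0,0): Delta=-0.0820 Bond=1.6755
V0=0.0362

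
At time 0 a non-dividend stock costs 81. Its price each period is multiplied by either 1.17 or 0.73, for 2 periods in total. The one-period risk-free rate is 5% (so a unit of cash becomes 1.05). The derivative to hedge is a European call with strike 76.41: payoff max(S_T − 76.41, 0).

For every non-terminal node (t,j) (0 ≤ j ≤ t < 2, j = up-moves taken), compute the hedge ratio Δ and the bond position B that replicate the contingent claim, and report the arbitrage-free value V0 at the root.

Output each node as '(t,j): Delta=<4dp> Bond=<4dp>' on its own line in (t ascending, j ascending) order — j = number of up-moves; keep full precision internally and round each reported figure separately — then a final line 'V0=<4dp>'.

(0,0): Delta=0.6699 Bond=-37.7261
(1,0): Delta=0.0000 Bond=0.0000
(1,1): Delta=0.8267 Bond=-54.4670
V0=16.5375

Under the risk-neutral measure, an up-move has probability p* = (R−d)/(u−d) = 0.7273 and values discount at R = 1.05.
Terminal values V(2,·): V(2,0)=0.0000, V(2,1)=0.0000, V(2,2)=34.4709
  t=1,j=0: stock 59.1300 → up 69.1821 (V=0.0000), down 43.1649 (V=0.0000). Price 0.0000; hedge Δ=0.0000, bond B=0.0000.
  t=1,j=1: stock 94.7700 → up 110.8809 (V=34.4709), down 69.1821 (V=0.0000). Price 23.8759; hedge Δ=0.8267, bond B=-54.4670.
  t=0,j=0: stock 81.0000 → up 94.7700 (V=23.8759), down 59.1300 (V=0.0000). Price 16.5375; hedge Δ=0.6699, bond B=-37.7261.
Root portfolio cost Δ·81+B reproduces V0=16.5375.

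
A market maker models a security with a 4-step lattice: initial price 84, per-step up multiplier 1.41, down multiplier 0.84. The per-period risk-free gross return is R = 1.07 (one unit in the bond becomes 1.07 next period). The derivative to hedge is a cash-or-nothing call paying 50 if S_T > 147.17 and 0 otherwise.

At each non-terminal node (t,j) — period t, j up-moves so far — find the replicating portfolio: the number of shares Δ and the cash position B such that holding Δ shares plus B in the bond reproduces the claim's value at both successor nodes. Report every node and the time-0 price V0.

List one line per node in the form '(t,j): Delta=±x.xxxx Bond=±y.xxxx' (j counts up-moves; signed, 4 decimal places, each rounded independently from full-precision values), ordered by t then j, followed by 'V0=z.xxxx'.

Since d<R<u, set p* = (R−d)/(u−d) = 0.4035; price each node as the discounted p*-expectation of its children.
At expiry t=4: V(4,0)=0.0000, V(4,1)=0.0000, V(4,2)=0.0000, V(4,3)=50.0000, V(4,4)=50.0000
Node (3,0) S=49.7871: V=(p*·0.0000+(1−p*)·0.0000)/1.07=0.0000; Δ=(0.0000−0.0000)/(70.1999−41.8212)=0.0000; B=V−Δ·S=0.0000
Node (3,1) S=83.5713: V=(p*·0.0000+(1−p*)·0.0000)/1.07=0.0000; Δ=(0.0000−0.0000)/(117.8355−70.1999)=0.0000; B=V−Δ·S=0.0000
Node (3,2) S=140.2803: V=(p*·50.0000+(1−p*)·0.0000)/1.07=18.8556; Δ=(50.0000−0.0000)/(197.7953−117.8355)=0.6253; B=V−Δ·S=-68.8637
Node (3,3) S=235.4706: V=(p*·50.0000+(1−p*)·50.0000)/1.07=46.7290; Δ=(50.0000−50.0000)/(332.0135−197.7953)=0.0000; B=V−Δ·S=46.7290
Node (2,0) S=59.2704: V=(p*·0.0000+(1−p*)·0.0000)/1.07=0.0000; Δ=(0.0000−0.0000)/(83.5713−49.7871)=0.0000; B=V−Δ·S=0.0000
Node (2,1) S=99.4896: V=(p*·18.8556+(1−p*)·0.0000)/1.07=7.1106; Δ=(18.8556−0.0000)/(140.2803−83.5713)=0.3325; B=V−Δ·S=-25.9693
Node (2,2) S=167.0004: V=(p*·46.7290+(1−p*)·18.8556)/1.07=28.1334; Δ=(46.7290−18.8556)/(235.4706−140.2803)=0.2928; B=V−Δ·S=-20.7674
Node (1,0) S=70.5600: V=(p*·7.1106+(1−p*)·0.0000)/1.07=2.6815; Δ=(7.1106−0.0000)/(99.4896−59.2704)=0.1768; B=V−Δ·S=-9.7933
Node (1,1) S=118.4400: V=(p*·28.1334+(1−p*)·7.1106)/1.07=14.5734; Δ=(28.1334−7.1106)/(167.0004−99.4896)=0.3114; B=V−Δ·S=-22.3087
Node (0,0) S=84.0000: V=(p*·14.5734+(1−p*)·2.6815)/1.07=6.9906; Δ=(14.5734−2.6815)/(118.4400−70.5600)=0.2484; B=V−Δ·S=-13.8723
Self-financing check: at every node Δ·S+B equals the discounted successor values.

(0,0): Delta=0.2484 Bond=-13.8723
(1,0): Delta=0.1768 Bond=-9.7933
(1,1): Delta=0.3114 Bond=-22.3087
(2,0): Delta=0.0000 Bond=0.0000
(2,1): Delta=0.3325 Bond=-25.9693
(2,2): Delta=0.2928 Bond=-20.7674
(3,0): Delta=0.0000 Bond=0.0000
(3,1): Delta=0.0000 Bond=0.0000
(3,2): Delta=0.6253 Bond=-68.8637
(3,3): Delta=0.0000 Bond=46.7290
V0=6.9906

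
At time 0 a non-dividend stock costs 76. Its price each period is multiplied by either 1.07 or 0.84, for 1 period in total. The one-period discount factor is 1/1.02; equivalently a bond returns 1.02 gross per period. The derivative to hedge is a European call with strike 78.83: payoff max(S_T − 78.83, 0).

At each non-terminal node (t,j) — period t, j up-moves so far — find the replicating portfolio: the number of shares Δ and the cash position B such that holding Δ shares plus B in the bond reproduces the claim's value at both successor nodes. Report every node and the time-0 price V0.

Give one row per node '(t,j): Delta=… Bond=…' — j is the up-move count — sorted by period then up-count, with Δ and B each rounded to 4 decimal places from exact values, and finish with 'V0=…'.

No-arbitrage ⇒ martingale measure with p* = (R−d)/(u−d) = 0.7826.
Terminal payoffs: V(1,0)=0.0000, V(1,1)=2.4900
  t=0,j=0: stock 76.0000 → up 81.3200 (V=2.4900), down 63.8400 (V=0.0000). Price 1.9105; hedge Δ=0.1424, bond B=-8.9156.
The time-0 hedge costs 1.9105, which is the no-arbitrage price.

(0,0): Delta=0.1424 Bond=-8.9156
V0=1.9105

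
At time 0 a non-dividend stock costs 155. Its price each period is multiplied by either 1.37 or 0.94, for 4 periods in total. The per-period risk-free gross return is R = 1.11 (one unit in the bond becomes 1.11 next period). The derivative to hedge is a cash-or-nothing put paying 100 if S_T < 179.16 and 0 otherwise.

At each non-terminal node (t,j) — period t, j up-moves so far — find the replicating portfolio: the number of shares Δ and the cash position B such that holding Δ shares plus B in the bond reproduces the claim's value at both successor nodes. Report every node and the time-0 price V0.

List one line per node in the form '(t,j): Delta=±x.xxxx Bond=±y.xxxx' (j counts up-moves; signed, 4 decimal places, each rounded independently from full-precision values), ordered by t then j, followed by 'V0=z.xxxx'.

(0,0): Delta=-0.4757 Bond=105.5684
(1,0): Delta=-0.6194 Bond=138.1104
(1,1): Delta=-0.3250 Bond=85.1712
(2,0): Delta=-0.6048 Bond=151.3068
(2,1): Delta=-0.6346 Bond=156.3547
(2,2): Delta=0.0000 Bond=0.0000
(3,0): Delta=0.0000 Bond=90.0901
(3,1): Delta=-1.2394 Bond=287.0312
(3,2): Delta=0.0000 Bond=0.0000
(3,3): Delta=0.0000 Bond=0.0000
V0=31.8333

Risk-neutral probability p* = (R−d)/(u−d) = (1.11−0.94)/(1.37−0.94) = 0.3953.
Terminal values V(4,·): V(4,0)=100.0000, V(4,1)=100.0000, V(4,2)=0.0000, V(4,3)=0.0000, V(4,4)=0.0000
Node (3,0) S=128.7405: V=(p*·100.0000+(1−p*)·100.0000)/1.11=90.0901; Δ=(100.0000−100.0000)/(176.3745−121.0161)=0.0000; B=V−Δ·S=90.0901
Node (3,1) S=187.6325: V=(p*·0.0000+(1−p*)·100.0000)/1.11=54.4731; Δ=(0.0000−100.0000)/(257.0565−176.3745)=-1.2394; B=V−Δ·S=287.0312
Node (3,2) S=273.4643: V=(p*·0.0000+(1−p*)·0.0000)/1.11=0.0000; Δ=(0.0000−0.0000)/(374.6461−257.0565)=0.0000; B=V−Δ·S=0.0000
Node (3,3) S=398.5597: V=(p*·0.0000+(1−p*)·0.0000)/1.11=0.0000; Δ=(0.0000−0.0000)/(546.0268−374.6461)=0.0000; B=V−Δ·S=0.0000
Node (2,0) S=136.9580: V=(p*·54.4731+(1−p*)·90.0901)/1.11=68.4765; Δ=(54.4731−90.0901)/(187.6325−128.7405)=-0.6048; B=V−Δ·S=151.3068
Node (2,1) S=199.6090: V=(p*·0.0000+(1−p*)·54.4731)/1.11=29.6732; Δ=(0.0000−54.4731)/(273.4643−187.6325)=-0.6346; B=V−Δ·S=156.3547
Node (2,2) S=290.9195: V=(p*·0.0000+(1−p*)·0.0000)/1.11=0.0000; Δ=(0.0000−0.0000)/(398.5597−273.4643)=0.0000; B=V−Δ·S=0.0000
Node (1,0) S=145.7000: V=(p*·29.6732+(1−p*)·68.4765)/1.11=47.8700; Δ=(29.6732−68.4765)/(199.6090−136.9580)=-0.6194; B=V−Δ·S=138.1104
Node (1,1) S=212.3500: V=(p*·0.0000+(1−p*)·29.6732)/1.11=16.1639; Δ=(0.0000−29.6732)/(290.9195−199.6090)=-0.3250; B=V−Δ·S=85.1712
Node (0,0) S=155.0000: V=(p*·16.1639+(1−p*)·47.8700)/1.11=31.8333; Δ=(16.1639−47.8700)/(212.3500−145.7000)=-0.4757; B=V−Δ·S=105.5684
Self-financing check: at every node Δ·S+B equals the discounted successor values.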